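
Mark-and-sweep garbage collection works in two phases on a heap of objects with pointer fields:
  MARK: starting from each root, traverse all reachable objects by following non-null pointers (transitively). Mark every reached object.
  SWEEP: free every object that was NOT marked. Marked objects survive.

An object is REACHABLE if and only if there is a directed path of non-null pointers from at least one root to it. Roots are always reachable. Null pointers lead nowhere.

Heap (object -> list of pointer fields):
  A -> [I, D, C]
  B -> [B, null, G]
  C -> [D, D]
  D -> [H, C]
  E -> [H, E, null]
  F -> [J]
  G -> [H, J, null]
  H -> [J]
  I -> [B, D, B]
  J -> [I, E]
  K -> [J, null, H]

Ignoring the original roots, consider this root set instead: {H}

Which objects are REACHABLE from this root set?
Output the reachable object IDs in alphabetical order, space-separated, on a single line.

Answer: B C D E G H I J

Derivation:
Roots: H
Mark H: refs=J, marked=H
Mark J: refs=I E, marked=H J
Mark I: refs=B D B, marked=H I J
Mark E: refs=H E null, marked=E H I J
Mark B: refs=B null G, marked=B E H I J
Mark D: refs=H C, marked=B D E H I J
Mark G: refs=H J null, marked=B D E G H I J
Mark C: refs=D D, marked=B C D E G H I J
Unmarked (collected): A F K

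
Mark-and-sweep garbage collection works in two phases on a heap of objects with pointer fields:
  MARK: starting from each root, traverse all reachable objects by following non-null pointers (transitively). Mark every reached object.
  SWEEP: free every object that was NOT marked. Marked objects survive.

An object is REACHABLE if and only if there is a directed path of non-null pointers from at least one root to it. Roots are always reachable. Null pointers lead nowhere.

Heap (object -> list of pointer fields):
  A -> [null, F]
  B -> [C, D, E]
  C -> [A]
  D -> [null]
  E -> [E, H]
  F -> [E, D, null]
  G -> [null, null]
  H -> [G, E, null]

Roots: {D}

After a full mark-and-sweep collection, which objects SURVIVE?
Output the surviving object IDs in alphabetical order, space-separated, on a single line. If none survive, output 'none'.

Answer: D

Derivation:
Roots: D
Mark D: refs=null, marked=D
Unmarked (collected): A B C E F G H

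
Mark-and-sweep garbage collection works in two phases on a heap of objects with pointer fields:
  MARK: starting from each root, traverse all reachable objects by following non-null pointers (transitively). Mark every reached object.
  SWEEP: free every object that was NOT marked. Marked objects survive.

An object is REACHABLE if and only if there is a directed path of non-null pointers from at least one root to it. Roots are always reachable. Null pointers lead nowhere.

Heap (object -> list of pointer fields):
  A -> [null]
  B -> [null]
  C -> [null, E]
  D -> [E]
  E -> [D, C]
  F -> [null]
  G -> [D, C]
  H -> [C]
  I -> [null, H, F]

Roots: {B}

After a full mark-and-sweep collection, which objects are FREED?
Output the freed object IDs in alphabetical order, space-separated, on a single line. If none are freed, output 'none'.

Answer: A C D E F G H I

Derivation:
Roots: B
Mark B: refs=null, marked=B
Unmarked (collected): A C D E F G H I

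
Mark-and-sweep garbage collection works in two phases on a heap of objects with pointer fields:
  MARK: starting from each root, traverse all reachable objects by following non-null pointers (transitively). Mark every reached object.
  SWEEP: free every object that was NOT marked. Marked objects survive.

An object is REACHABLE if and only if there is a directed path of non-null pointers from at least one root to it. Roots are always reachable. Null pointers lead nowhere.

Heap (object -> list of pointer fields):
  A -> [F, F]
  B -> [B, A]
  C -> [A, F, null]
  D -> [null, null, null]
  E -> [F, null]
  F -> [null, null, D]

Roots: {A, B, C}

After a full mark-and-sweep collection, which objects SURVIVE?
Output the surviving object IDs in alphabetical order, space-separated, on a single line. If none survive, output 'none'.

Answer: A B C D F

Derivation:
Roots: A B C
Mark A: refs=F F, marked=A
Mark B: refs=B A, marked=A B
Mark C: refs=A F null, marked=A B C
Mark F: refs=null null D, marked=A B C F
Mark D: refs=null null null, marked=A B C D F
Unmarked (collected): E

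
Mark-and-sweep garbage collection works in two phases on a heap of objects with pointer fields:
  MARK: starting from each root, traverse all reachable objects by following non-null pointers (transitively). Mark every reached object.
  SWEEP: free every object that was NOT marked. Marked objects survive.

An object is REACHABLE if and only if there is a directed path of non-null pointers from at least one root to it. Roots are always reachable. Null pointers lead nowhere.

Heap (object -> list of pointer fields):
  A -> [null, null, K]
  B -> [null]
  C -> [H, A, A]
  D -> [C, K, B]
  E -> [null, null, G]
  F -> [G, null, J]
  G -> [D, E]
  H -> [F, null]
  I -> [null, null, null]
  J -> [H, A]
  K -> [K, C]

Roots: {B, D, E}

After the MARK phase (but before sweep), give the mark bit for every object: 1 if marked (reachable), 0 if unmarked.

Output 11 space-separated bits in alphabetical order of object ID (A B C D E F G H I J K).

Answer: 1 1 1 1 1 1 1 1 0 1 1

Derivation:
Roots: B D E
Mark B: refs=null, marked=B
Mark D: refs=C K B, marked=B D
Mark E: refs=null null G, marked=B D E
Mark C: refs=H A A, marked=B C D E
Mark K: refs=K C, marked=B C D E K
Mark G: refs=D E, marked=B C D E G K
Mark H: refs=F null, marked=B C D E G H K
Mark A: refs=null null K, marked=A B C D E G H K
Mark F: refs=G null J, marked=A B C D E F G H K
Mark J: refs=H A, marked=A B C D E F G H J K
Unmarked (collected): I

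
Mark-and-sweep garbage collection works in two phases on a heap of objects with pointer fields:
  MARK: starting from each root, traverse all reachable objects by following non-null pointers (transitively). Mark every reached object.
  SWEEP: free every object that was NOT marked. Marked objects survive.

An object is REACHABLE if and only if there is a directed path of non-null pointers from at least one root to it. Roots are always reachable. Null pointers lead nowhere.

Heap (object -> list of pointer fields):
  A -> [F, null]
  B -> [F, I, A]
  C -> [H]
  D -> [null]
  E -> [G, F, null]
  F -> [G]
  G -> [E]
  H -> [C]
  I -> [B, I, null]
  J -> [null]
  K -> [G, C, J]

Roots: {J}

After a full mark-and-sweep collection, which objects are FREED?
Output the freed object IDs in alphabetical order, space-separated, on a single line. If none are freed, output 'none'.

Roots: J
Mark J: refs=null, marked=J
Unmarked (collected): A B C D E F G H I K

Answer: A B C D E F G H I K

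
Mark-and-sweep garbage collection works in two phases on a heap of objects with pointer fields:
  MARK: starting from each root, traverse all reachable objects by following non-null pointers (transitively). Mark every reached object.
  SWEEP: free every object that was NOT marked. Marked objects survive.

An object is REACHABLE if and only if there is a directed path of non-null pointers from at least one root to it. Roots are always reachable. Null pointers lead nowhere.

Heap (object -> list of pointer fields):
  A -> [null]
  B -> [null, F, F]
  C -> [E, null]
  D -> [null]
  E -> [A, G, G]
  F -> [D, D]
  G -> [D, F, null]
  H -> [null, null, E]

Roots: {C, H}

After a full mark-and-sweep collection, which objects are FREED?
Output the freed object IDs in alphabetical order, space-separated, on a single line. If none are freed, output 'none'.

Roots: C H
Mark C: refs=E null, marked=C
Mark H: refs=null null E, marked=C H
Mark E: refs=A G G, marked=C E H
Mark A: refs=null, marked=A C E H
Mark G: refs=D F null, marked=A C E G H
Mark D: refs=null, marked=A C D E G H
Mark F: refs=D D, marked=A C D E F G H
Unmarked (collected): B

Answer: B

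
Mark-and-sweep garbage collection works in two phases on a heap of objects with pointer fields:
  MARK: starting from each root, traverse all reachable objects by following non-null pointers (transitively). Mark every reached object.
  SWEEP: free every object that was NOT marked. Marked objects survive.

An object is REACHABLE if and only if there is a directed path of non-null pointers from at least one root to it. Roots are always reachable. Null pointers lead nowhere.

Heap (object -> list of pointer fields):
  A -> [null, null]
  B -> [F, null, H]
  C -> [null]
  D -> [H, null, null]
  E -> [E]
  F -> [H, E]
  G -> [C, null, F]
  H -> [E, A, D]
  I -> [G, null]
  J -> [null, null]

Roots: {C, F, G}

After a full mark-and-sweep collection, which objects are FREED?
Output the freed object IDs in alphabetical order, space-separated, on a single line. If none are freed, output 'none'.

Roots: C F G
Mark C: refs=null, marked=C
Mark F: refs=H E, marked=C F
Mark G: refs=C null F, marked=C F G
Mark H: refs=E A D, marked=C F G H
Mark E: refs=E, marked=C E F G H
Mark A: refs=null null, marked=A C E F G H
Mark D: refs=H null null, marked=A C D E F G H
Unmarked (collected): B I J

Answer: B I J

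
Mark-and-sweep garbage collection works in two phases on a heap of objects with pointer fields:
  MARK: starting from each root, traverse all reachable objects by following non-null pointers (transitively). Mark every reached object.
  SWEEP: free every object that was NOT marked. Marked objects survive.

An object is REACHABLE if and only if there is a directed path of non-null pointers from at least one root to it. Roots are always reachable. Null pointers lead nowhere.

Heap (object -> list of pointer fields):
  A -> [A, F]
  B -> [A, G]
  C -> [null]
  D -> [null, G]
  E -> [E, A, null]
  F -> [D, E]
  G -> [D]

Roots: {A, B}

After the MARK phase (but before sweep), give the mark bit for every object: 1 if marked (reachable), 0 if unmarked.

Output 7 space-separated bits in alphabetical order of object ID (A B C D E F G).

Answer: 1 1 0 1 1 1 1

Derivation:
Roots: A B
Mark A: refs=A F, marked=A
Mark B: refs=A G, marked=A B
Mark F: refs=D E, marked=A B F
Mark G: refs=D, marked=A B F G
Mark D: refs=null G, marked=A B D F G
Mark E: refs=E A null, marked=A B D E F G
Unmarked (collected): C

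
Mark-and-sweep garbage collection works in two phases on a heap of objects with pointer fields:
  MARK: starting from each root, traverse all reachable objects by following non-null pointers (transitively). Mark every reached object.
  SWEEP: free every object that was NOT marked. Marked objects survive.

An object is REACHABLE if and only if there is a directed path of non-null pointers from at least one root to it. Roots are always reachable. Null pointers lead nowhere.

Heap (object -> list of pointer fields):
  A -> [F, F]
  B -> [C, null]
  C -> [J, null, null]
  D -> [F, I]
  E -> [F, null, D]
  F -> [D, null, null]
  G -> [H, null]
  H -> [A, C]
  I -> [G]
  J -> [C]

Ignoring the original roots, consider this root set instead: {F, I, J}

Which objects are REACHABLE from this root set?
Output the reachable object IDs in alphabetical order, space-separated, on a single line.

Answer: A C D F G H I J

Derivation:
Roots: F I J
Mark F: refs=D null null, marked=F
Mark I: refs=G, marked=F I
Mark J: refs=C, marked=F I J
Mark D: refs=F I, marked=D F I J
Mark G: refs=H null, marked=D F G I J
Mark C: refs=J null null, marked=C D F G I J
Mark H: refs=A C, marked=C D F G H I J
Mark A: refs=F F, marked=A C D F G H I J
Unmarked (collected): B E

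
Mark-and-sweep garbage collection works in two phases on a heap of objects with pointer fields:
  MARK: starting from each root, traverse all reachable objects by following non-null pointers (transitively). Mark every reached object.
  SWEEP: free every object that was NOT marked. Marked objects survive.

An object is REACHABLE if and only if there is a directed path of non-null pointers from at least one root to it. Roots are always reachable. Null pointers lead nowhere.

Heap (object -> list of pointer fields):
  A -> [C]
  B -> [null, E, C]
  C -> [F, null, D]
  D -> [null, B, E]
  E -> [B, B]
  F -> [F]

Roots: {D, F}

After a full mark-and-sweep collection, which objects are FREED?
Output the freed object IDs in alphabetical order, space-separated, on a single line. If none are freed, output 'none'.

Roots: D F
Mark D: refs=null B E, marked=D
Mark F: refs=F, marked=D F
Mark B: refs=null E C, marked=B D F
Mark E: refs=B B, marked=B D E F
Mark C: refs=F null D, marked=B C D E F
Unmarked (collected): A

Answer: A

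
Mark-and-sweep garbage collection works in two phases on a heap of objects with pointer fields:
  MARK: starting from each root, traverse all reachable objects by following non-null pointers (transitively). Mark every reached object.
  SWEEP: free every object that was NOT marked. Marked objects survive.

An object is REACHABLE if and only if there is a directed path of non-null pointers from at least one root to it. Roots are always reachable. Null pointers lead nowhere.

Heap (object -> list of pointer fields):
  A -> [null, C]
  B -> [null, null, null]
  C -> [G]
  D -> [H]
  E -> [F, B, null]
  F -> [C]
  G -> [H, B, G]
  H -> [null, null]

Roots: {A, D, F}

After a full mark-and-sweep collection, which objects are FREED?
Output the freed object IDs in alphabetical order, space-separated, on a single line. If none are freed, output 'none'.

Answer: E

Derivation:
Roots: A D F
Mark A: refs=null C, marked=A
Mark D: refs=H, marked=A D
Mark F: refs=C, marked=A D F
Mark C: refs=G, marked=A C D F
Mark H: refs=null null, marked=A C D F H
Mark G: refs=H B G, marked=A C D F G H
Mark B: refs=null null null, marked=A B C D F G H
Unmarked (collected): E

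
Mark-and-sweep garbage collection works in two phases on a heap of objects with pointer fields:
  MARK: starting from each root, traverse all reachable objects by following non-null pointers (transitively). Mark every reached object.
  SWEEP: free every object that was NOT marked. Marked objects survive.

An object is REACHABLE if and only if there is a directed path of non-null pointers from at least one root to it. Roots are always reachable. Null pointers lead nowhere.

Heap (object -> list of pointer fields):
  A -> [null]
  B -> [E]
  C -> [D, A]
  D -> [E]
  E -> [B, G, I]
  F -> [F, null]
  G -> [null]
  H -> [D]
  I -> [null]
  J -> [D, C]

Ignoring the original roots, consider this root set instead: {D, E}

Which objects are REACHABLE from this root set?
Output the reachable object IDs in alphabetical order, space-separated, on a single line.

Answer: B D E G I

Derivation:
Roots: D E
Mark D: refs=E, marked=D
Mark E: refs=B G I, marked=D E
Mark B: refs=E, marked=B D E
Mark G: refs=null, marked=B D E G
Mark I: refs=null, marked=B D E G I
Unmarked (collected): A C F H J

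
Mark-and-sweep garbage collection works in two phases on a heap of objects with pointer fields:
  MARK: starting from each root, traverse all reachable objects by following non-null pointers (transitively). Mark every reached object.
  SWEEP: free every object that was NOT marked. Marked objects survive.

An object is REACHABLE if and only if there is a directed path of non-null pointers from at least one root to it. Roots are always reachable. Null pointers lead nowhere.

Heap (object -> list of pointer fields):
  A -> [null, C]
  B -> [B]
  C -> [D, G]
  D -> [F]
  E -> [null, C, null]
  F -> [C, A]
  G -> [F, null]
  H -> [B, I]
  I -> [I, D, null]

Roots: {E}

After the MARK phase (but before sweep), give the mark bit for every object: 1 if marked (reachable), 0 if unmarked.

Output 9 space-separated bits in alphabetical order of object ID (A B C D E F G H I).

Answer: 1 0 1 1 1 1 1 0 0

Derivation:
Roots: E
Mark E: refs=null C null, marked=E
Mark C: refs=D G, marked=C E
Mark D: refs=F, marked=C D E
Mark G: refs=F null, marked=C D E G
Mark F: refs=C A, marked=C D E F G
Mark A: refs=null C, marked=A C D E F G
Unmarked (collected): B H I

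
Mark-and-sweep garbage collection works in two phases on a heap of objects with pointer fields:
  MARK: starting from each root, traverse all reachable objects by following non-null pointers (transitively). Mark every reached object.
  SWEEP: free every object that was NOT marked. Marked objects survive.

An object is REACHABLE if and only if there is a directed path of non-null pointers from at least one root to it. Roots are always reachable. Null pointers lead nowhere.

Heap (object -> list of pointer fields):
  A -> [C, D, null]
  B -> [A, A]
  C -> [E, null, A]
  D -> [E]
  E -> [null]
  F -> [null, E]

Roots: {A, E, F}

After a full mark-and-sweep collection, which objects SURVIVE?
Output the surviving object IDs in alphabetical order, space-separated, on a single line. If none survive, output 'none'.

Roots: A E F
Mark A: refs=C D null, marked=A
Mark E: refs=null, marked=A E
Mark F: refs=null E, marked=A E F
Mark C: refs=E null A, marked=A C E F
Mark D: refs=E, marked=A C D E F
Unmarked (collected): B

Answer: A C D E F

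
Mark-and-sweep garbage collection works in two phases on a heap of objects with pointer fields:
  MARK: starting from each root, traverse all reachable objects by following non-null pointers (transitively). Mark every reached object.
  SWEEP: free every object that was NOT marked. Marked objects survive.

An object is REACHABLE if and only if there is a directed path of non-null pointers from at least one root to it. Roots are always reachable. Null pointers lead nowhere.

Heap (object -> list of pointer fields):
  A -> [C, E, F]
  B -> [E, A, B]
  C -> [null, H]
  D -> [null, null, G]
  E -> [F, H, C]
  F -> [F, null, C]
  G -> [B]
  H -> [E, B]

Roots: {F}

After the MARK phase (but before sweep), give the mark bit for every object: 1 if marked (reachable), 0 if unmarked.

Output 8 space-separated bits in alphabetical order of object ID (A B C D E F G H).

Answer: 1 1 1 0 1 1 0 1

Derivation:
Roots: F
Mark F: refs=F null C, marked=F
Mark C: refs=null H, marked=C F
Mark H: refs=E B, marked=C F H
Mark E: refs=F H C, marked=C E F H
Mark B: refs=E A B, marked=B C E F H
Mark A: refs=C E F, marked=A B C E F H
Unmarked (collected): D G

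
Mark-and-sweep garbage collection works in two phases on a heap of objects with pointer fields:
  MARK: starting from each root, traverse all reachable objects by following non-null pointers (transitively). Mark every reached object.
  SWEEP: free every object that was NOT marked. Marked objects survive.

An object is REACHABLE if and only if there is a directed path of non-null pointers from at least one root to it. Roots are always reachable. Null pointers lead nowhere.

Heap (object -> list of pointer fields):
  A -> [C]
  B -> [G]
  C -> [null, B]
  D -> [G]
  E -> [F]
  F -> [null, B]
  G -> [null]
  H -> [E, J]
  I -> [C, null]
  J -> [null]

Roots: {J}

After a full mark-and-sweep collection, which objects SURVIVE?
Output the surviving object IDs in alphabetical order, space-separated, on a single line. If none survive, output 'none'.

Answer: J

Derivation:
Roots: J
Mark J: refs=null, marked=J
Unmarked (collected): A B C D E F G H I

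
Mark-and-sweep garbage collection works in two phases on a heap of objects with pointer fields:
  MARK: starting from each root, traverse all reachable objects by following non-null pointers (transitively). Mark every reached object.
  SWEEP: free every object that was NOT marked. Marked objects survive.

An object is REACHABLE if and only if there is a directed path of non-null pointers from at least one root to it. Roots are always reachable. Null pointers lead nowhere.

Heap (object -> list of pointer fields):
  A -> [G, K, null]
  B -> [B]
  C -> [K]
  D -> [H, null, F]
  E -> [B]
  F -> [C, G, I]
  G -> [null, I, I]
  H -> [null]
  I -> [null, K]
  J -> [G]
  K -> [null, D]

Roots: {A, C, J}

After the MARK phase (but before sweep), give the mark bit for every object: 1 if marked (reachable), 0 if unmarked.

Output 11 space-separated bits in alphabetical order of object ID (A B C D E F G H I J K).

Answer: 1 0 1 1 0 1 1 1 1 1 1

Derivation:
Roots: A C J
Mark A: refs=G K null, marked=A
Mark C: refs=K, marked=A C
Mark J: refs=G, marked=A C J
Mark G: refs=null I I, marked=A C G J
Mark K: refs=null D, marked=A C G J K
Mark I: refs=null K, marked=A C G I J K
Mark D: refs=H null F, marked=A C D G I J K
Mark H: refs=null, marked=A C D G H I J K
Mark F: refs=C G I, marked=A C D F G H I J K
Unmarked (collected): B E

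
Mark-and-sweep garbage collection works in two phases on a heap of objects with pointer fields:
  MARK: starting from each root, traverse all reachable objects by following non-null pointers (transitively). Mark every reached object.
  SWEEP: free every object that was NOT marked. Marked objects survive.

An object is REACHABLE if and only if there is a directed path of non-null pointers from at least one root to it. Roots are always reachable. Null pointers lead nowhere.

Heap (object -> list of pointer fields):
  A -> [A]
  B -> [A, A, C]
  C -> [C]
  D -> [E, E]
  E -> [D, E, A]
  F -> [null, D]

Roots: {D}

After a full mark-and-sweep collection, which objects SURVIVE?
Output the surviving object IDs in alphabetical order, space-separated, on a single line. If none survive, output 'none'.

Roots: D
Mark D: refs=E E, marked=D
Mark E: refs=D E A, marked=D E
Mark A: refs=A, marked=A D E
Unmarked (collected): B C F

Answer: A D E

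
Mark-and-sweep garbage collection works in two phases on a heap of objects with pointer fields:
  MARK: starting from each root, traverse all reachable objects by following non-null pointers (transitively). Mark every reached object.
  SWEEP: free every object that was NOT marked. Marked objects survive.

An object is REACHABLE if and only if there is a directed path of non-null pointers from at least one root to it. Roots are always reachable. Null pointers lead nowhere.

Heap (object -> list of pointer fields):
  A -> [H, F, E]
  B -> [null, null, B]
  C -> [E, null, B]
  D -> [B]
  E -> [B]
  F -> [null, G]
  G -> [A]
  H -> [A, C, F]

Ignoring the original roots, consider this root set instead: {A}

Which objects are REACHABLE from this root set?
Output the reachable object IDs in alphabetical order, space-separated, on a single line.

Roots: A
Mark A: refs=H F E, marked=A
Mark H: refs=A C F, marked=A H
Mark F: refs=null G, marked=A F H
Mark E: refs=B, marked=A E F H
Mark C: refs=E null B, marked=A C E F H
Mark G: refs=A, marked=A C E F G H
Mark B: refs=null null B, marked=A B C E F G H
Unmarked (collected): D

Answer: A B C E F G H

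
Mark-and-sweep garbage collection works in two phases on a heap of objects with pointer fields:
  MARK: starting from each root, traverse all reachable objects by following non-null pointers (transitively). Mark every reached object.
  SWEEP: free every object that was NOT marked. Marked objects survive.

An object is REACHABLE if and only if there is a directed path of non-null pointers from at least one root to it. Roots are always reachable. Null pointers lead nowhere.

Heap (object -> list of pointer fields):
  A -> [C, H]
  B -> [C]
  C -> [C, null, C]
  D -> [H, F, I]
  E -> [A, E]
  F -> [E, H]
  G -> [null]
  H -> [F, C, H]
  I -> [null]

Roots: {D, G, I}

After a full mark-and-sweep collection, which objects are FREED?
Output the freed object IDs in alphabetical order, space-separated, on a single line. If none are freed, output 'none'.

Roots: D G I
Mark D: refs=H F I, marked=D
Mark G: refs=null, marked=D G
Mark I: refs=null, marked=D G I
Mark H: refs=F C H, marked=D G H I
Mark F: refs=E H, marked=D F G H I
Mark C: refs=C null C, marked=C D F G H I
Mark E: refs=A E, marked=C D E F G H I
Mark A: refs=C H, marked=A C D E F G H I
Unmarked (collected): B

Answer: B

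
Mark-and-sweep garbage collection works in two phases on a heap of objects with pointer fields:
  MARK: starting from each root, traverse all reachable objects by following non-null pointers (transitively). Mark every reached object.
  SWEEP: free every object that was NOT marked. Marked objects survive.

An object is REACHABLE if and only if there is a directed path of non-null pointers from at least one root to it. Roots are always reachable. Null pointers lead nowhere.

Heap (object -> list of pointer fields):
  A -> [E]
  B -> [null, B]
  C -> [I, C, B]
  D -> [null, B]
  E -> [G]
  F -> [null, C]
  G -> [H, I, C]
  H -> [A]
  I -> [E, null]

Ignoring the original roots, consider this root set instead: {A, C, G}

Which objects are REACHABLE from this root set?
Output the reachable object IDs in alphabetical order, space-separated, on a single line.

Answer: A B C E G H I

Derivation:
Roots: A C G
Mark A: refs=E, marked=A
Mark C: refs=I C B, marked=A C
Mark G: refs=H I C, marked=A C G
Mark E: refs=G, marked=A C E G
Mark I: refs=E null, marked=A C E G I
Mark B: refs=null B, marked=A B C E G I
Mark H: refs=A, marked=A B C E G H I
Unmarked (collected): D F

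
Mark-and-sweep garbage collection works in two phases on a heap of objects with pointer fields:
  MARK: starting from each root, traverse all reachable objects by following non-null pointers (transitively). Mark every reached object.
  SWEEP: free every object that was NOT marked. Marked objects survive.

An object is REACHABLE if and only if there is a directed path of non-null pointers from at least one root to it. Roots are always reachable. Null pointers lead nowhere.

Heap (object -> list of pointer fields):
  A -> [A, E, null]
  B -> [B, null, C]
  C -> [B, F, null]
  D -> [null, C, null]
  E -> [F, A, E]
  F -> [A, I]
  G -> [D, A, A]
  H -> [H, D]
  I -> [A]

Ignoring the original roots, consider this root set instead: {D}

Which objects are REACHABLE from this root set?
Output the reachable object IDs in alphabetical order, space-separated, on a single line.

Answer: A B C D E F I

Derivation:
Roots: D
Mark D: refs=null C null, marked=D
Mark C: refs=B F null, marked=C D
Mark B: refs=B null C, marked=B C D
Mark F: refs=A I, marked=B C D F
Mark A: refs=A E null, marked=A B C D F
Mark I: refs=A, marked=A B C D F I
Mark E: refs=F A E, marked=A B C D E F I
Unmarked (collected): G H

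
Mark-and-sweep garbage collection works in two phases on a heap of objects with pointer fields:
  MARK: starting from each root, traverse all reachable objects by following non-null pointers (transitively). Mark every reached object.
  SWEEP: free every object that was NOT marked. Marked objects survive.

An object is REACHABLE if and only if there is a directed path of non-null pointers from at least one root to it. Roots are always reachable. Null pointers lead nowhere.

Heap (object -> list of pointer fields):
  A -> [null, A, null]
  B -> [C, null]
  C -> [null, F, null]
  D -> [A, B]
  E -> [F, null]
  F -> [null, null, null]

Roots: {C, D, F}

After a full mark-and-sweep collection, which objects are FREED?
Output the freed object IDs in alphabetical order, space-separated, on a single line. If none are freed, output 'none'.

Roots: C D F
Mark C: refs=null F null, marked=C
Mark D: refs=A B, marked=C D
Mark F: refs=null null null, marked=C D F
Mark A: refs=null A null, marked=A C D F
Mark B: refs=C null, marked=A B C D F
Unmarked (collected): E

Answer: E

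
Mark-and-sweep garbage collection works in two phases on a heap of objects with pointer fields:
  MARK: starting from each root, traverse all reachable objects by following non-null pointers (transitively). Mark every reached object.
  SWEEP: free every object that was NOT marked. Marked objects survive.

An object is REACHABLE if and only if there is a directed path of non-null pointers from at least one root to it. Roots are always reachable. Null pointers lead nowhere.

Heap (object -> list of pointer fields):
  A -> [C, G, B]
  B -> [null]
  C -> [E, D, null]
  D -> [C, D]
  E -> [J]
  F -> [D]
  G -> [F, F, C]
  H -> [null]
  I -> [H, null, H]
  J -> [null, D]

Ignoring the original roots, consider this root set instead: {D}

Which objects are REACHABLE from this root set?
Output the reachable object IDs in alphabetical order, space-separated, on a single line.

Roots: D
Mark D: refs=C D, marked=D
Mark C: refs=E D null, marked=C D
Mark E: refs=J, marked=C D E
Mark J: refs=null D, marked=C D E J
Unmarked (collected): A B F G H I

Answer: C D E J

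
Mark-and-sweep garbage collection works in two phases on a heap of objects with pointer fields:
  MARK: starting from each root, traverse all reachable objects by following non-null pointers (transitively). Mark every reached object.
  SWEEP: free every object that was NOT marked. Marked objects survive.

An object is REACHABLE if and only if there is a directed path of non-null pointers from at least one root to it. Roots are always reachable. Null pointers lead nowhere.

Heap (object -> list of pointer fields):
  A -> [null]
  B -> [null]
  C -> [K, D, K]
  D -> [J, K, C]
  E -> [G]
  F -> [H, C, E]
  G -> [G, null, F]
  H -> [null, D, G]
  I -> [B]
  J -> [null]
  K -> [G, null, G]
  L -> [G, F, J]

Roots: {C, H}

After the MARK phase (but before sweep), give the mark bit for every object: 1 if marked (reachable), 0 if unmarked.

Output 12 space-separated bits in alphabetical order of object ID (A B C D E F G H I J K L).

Roots: C H
Mark C: refs=K D K, marked=C
Mark H: refs=null D G, marked=C H
Mark K: refs=G null G, marked=C H K
Mark D: refs=J K C, marked=C D H K
Mark G: refs=G null F, marked=C D G H K
Mark J: refs=null, marked=C D G H J K
Mark F: refs=H C E, marked=C D F G H J K
Mark E: refs=G, marked=C D E F G H J K
Unmarked (collected): A B I L

Answer: 0 0 1 1 1 1 1 1 0 1 1 0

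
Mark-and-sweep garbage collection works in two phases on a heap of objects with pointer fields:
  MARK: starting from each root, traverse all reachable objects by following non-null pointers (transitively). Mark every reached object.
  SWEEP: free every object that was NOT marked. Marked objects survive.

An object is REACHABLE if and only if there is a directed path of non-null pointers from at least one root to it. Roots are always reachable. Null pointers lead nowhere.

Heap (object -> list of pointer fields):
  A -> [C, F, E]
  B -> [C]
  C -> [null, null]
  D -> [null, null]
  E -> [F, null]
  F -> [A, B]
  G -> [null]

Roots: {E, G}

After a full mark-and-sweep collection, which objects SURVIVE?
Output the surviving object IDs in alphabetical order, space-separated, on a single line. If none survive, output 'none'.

Answer: A B C E F G

Derivation:
Roots: E G
Mark E: refs=F null, marked=E
Mark G: refs=null, marked=E G
Mark F: refs=A B, marked=E F G
Mark A: refs=C F E, marked=A E F G
Mark B: refs=C, marked=A B E F G
Mark C: refs=null null, marked=A B C E F G
Unmarked (collected): D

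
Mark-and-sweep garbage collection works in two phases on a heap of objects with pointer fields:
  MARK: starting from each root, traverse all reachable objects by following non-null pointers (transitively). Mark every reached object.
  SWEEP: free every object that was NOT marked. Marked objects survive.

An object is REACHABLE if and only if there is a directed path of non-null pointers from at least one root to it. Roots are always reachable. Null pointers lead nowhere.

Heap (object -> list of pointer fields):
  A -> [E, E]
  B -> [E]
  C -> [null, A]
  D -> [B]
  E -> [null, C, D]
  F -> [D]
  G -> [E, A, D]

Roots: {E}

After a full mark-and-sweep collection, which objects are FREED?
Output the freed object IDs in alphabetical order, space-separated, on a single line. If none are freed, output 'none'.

Roots: E
Mark E: refs=null C D, marked=E
Mark C: refs=null A, marked=C E
Mark D: refs=B, marked=C D E
Mark A: refs=E E, marked=A C D E
Mark B: refs=E, marked=A B C D E
Unmarked (collected): F G

Answer: F G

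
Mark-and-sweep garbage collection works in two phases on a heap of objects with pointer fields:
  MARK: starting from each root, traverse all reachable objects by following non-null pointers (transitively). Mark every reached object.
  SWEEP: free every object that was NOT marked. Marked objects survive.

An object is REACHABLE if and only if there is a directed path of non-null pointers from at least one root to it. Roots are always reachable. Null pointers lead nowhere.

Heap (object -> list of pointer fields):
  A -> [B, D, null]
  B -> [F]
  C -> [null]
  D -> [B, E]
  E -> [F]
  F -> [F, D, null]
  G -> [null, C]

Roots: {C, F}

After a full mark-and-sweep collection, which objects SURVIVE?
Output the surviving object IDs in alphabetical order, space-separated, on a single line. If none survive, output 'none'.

Roots: C F
Mark C: refs=null, marked=C
Mark F: refs=F D null, marked=C F
Mark D: refs=B E, marked=C D F
Mark B: refs=F, marked=B C D F
Mark E: refs=F, marked=B C D E F
Unmarked (collected): A G

Answer: B C D E F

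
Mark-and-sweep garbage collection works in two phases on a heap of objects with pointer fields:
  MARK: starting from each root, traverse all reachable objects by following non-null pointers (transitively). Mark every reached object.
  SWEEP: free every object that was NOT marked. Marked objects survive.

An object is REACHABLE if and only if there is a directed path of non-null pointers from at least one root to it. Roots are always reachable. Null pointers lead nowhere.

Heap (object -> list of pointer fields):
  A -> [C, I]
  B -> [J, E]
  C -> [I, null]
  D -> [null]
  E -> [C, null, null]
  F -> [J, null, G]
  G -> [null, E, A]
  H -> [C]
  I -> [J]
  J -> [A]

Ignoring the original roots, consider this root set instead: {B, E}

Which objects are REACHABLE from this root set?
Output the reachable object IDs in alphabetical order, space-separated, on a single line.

Answer: A B C E I J

Derivation:
Roots: B E
Mark B: refs=J E, marked=B
Mark E: refs=C null null, marked=B E
Mark J: refs=A, marked=B E J
Mark C: refs=I null, marked=B C E J
Mark A: refs=C I, marked=A B C E J
Mark I: refs=J, marked=A B C E I J
Unmarked (collected): D F G H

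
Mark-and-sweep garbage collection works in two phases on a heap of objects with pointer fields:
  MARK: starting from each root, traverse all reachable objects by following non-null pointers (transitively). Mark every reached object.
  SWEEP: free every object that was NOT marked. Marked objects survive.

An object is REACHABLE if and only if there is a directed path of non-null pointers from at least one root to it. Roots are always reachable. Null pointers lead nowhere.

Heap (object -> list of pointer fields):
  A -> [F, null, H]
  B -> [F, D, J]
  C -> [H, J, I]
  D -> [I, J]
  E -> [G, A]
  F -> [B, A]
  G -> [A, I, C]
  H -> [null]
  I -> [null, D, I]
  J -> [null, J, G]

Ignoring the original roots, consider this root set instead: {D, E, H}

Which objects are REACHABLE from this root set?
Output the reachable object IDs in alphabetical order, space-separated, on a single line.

Roots: D E H
Mark D: refs=I J, marked=D
Mark E: refs=G A, marked=D E
Mark H: refs=null, marked=D E H
Mark I: refs=null D I, marked=D E H I
Mark J: refs=null J G, marked=D E H I J
Mark G: refs=A I C, marked=D E G H I J
Mark A: refs=F null H, marked=A D E G H I J
Mark C: refs=H J I, marked=A C D E G H I J
Mark F: refs=B A, marked=A C D E F G H I J
Mark B: refs=F D J, marked=A B C D E F G H I J
Unmarked (collected): (none)

Answer: A B C D E F G H I J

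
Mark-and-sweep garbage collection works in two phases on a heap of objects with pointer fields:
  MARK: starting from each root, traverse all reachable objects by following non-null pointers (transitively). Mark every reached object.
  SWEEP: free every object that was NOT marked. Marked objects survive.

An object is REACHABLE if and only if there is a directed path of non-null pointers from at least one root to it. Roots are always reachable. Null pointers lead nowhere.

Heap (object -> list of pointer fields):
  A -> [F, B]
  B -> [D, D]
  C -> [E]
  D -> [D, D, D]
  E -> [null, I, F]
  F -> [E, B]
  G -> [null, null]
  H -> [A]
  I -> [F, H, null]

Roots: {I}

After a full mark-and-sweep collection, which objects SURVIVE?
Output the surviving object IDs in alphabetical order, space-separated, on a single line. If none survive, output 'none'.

Answer: A B D E F H I

Derivation:
Roots: I
Mark I: refs=F H null, marked=I
Mark F: refs=E B, marked=F I
Mark H: refs=A, marked=F H I
Mark E: refs=null I F, marked=E F H I
Mark B: refs=D D, marked=B E F H I
Mark A: refs=F B, marked=A B E F H I
Mark D: refs=D D D, marked=A B D E F H I
Unmarked (collected): C G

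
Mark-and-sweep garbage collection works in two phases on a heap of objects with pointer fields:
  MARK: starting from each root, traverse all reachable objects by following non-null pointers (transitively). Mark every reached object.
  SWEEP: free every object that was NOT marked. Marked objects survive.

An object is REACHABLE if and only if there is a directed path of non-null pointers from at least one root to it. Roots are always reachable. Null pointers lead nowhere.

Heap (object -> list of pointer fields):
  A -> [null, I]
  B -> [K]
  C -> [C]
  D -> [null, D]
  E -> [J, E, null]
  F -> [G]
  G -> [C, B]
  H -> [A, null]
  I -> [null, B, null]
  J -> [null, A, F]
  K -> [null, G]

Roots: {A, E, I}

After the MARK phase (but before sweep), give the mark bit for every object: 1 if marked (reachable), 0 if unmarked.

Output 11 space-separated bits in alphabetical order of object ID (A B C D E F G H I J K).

Answer: 1 1 1 0 1 1 1 0 1 1 1

Derivation:
Roots: A E I
Mark A: refs=null I, marked=A
Mark E: refs=J E null, marked=A E
Mark I: refs=null B null, marked=A E I
Mark J: refs=null A F, marked=A E I J
Mark B: refs=K, marked=A B E I J
Mark F: refs=G, marked=A B E F I J
Mark K: refs=null G, marked=A B E F I J K
Mark G: refs=C B, marked=A B E F G I J K
Mark C: refs=C, marked=A B C E F G I J K
Unmarked (collected): D H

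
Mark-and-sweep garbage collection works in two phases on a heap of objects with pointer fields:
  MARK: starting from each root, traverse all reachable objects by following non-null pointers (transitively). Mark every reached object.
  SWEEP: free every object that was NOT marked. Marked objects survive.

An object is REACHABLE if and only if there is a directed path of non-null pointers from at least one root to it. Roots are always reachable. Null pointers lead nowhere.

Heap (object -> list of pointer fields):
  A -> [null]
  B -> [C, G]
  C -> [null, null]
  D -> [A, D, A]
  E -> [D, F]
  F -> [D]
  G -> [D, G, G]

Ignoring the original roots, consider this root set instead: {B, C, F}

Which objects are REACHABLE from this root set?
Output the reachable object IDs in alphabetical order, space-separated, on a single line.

Answer: A B C D F G

Derivation:
Roots: B C F
Mark B: refs=C G, marked=B
Mark C: refs=null null, marked=B C
Mark F: refs=D, marked=B C F
Mark G: refs=D G G, marked=B C F G
Mark D: refs=A D A, marked=B C D F G
Mark A: refs=null, marked=A B C D F G
Unmarked (collected): E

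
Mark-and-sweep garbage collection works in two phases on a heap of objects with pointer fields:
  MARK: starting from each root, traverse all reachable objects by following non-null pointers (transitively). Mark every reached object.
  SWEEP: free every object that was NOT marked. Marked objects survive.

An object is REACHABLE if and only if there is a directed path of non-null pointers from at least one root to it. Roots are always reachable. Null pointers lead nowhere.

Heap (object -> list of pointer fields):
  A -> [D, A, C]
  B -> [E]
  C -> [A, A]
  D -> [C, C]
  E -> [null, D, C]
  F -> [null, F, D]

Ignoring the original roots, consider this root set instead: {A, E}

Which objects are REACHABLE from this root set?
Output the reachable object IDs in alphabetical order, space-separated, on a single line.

Answer: A C D E

Derivation:
Roots: A E
Mark A: refs=D A C, marked=A
Mark E: refs=null D C, marked=A E
Mark D: refs=C C, marked=A D E
Mark C: refs=A A, marked=A C D E
Unmarked (collected): B F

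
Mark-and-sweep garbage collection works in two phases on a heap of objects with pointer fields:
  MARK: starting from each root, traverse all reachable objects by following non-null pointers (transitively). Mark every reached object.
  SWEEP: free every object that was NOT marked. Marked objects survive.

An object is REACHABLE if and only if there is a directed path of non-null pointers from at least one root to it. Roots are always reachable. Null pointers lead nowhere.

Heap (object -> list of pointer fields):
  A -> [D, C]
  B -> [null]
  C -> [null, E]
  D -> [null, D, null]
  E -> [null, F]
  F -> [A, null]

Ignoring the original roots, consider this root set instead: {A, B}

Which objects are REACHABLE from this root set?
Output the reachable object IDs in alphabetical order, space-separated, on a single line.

Roots: A B
Mark A: refs=D C, marked=A
Mark B: refs=null, marked=A B
Mark D: refs=null D null, marked=A B D
Mark C: refs=null E, marked=A B C D
Mark E: refs=null F, marked=A B C D E
Mark F: refs=A null, marked=A B C D E F
Unmarked (collected): (none)

Answer: A B C D E F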